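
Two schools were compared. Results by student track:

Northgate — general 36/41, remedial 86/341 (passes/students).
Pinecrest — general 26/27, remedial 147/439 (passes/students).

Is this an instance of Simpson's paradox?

General: Northgate 36/41 = 87.8%, Pinecrest 26/27 = 96.3% → Pinecrest
Remedial: Northgate 86/341 = 25.2%, Pinecrest 147/439 = 33.5% → Pinecrest
Overall: Northgate 122/382 = 31.9%, Pinecrest 173/466 = 37.1% → Pinecrest
Pinecrest wins overall and in every student group — no reversal.

No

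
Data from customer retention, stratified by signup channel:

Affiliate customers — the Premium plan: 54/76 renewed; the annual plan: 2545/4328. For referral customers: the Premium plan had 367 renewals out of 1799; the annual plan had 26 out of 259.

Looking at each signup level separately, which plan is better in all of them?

the Premium plan

Affiliate: the Premium plan 54/76 = 71.1%, the annual plan 2545/4328 = 58.8% → the Premium plan
Referral: the Premium plan 367/1799 = 20.4%, the annual plan 26/259 = 10.0% → the Premium plan
The Premium plan has the higher rate in both groups.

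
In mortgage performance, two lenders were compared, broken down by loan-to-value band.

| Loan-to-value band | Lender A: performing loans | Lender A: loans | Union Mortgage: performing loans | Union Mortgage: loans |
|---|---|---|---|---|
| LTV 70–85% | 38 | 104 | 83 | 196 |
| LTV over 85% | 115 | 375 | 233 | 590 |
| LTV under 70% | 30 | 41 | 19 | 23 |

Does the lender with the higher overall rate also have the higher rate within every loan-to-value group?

Yes

LTV 70–85%: Lender A 38/104 = 36.5%, Union Mortgage 83/196 = 42.3% → Union Mortgage
LTV over 85%: Lender A 115/375 = 30.7%, Union Mortgage 233/590 = 39.5% → Union Mortgage
LTV under 70%: Lender A 30/41 = 73.2%, Union Mortgage 19/23 = 82.6% → Union Mortgage
Overall: Lender A 183/520 = 35.2%, Union Mortgage 335/809 = 41.4% → Union Mortgage
Union Mortgage wins overall and in every loan-to-value group — no reversal.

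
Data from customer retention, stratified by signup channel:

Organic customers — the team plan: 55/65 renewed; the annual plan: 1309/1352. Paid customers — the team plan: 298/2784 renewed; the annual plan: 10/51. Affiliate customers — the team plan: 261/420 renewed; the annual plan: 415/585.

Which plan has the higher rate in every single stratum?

the annual plan

Organic: the team plan 55/65 = 84.6%, the annual plan 1309/1352 = 96.8% → the annual plan
Paid: the team plan 298/2784 = 10.7%, the annual plan 10/51 = 19.6% → the annual plan
Affiliate: the team plan 261/420 = 62.1%, the annual plan 415/585 = 70.9% → the annual plan
The annual plan has the higher rate in all 3 groups.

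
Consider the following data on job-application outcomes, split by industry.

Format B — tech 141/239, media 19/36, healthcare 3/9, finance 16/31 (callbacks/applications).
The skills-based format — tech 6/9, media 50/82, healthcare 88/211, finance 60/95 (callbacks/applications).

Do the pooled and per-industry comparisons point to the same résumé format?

Tech: Format B 141/239 = 59.0%, the skills-based format 6/9 = 66.7% → the skills-based format
Media: Format B 19/36 = 52.8%, the skills-based format 50/82 = 61.0% → the skills-based format
Healthcare: Format B 3/9 = 33.3%, the skills-based format 88/211 = 41.7% → the skills-based format
Finance: Format B 16/31 = 51.6%, the skills-based format 60/95 = 63.2% → the skills-based format
Overall: Format B 179/315 = 56.8%, the skills-based format 204/397 = 51.4% → Format B
The skills-based format wins each industry group but Format B wins overall — the comparison reverses. The skills-based format's applications skew toward healthcare, which has a lower base rate.

No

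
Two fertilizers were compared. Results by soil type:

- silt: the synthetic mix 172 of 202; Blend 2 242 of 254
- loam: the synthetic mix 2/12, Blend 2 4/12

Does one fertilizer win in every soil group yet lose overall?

No

Silt: the synthetic mix 172/202 = 85.1%, Blend 2 242/254 = 95.3% → Blend 2
Loam: the synthetic mix 2/12 = 16.7%, Blend 2 4/12 = 33.3% → Blend 2
Overall: the synthetic mix 174/214 = 81.3%, Blend 2 246/266 = 92.5% → Blend 2
Blend 2 wins overall and in every soil group — no reversal.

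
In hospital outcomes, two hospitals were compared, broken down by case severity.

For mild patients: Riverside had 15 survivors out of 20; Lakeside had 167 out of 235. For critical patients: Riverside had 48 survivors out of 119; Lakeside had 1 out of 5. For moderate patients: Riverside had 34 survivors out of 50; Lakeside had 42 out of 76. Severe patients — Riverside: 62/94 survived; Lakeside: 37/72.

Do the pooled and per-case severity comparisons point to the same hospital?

Mild: Riverside 15/20 = 75.0%, Lakeside 167/235 = 71.1% → Riverside
Critical: Riverside 48/119 = 40.3%, Lakeside 1/5 = 20.0% → Riverside
Moderate: Riverside 34/50 = 68.0%, Lakeside 42/76 = 55.3% → Riverside
Severe: Riverside 62/94 = 66.0%, Lakeside 37/72 = 51.4% → Riverside
Overall: Riverside 159/283 = 56.2%, Lakeside 247/388 = 63.7% → Lakeside
Riverside wins each case group but Lakeside wins overall — the comparison reverses. Riverside's patients skew toward critical, which has a lower base rate.

No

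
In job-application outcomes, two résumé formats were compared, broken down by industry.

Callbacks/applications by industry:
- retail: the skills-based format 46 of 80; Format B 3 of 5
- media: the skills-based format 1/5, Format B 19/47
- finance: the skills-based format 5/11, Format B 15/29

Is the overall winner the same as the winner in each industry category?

Retail: the skills-based format 46/80 = 57.5%, Format B 3/5 = 60.0% → Format B
Media: the skills-based format 1/5 = 20.0%, Format B 19/47 = 40.4% → Format B
Finance: the skills-based format 5/11 = 45.5%, Format B 15/29 = 51.7% → Format B
Overall: the skills-based format 52/96 = 54.2%, Format B 37/81 = 45.7% → the skills-based format
Format B wins each industry group but the skills-based format wins overall — the comparison reverses. Format B's applications skew toward media, which has a lower base rate.

No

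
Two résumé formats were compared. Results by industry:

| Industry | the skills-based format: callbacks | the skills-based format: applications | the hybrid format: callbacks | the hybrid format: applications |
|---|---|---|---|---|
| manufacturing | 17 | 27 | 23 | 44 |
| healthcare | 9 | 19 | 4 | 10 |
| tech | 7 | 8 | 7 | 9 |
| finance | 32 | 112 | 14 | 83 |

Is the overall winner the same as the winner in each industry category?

Manufacturing: the skills-based format 17/27 = 63.0%, the hybrid format 23/44 = 52.3% → the skills-based format
Healthcare: the skills-based format 9/19 = 47.4%, the hybrid format 4/10 = 40.0% → the skills-based format
Tech: the skills-based format 7/8 = 87.5%, the hybrid format 7/9 = 77.8% → the skills-based format
Finance: the skills-based format 32/112 = 28.6%, the hybrid format 14/83 = 16.9% → the skills-based format
Overall: the skills-based format 65/166 = 39.2%, the hybrid format 48/146 = 32.9% → the skills-based format
The skills-based format wins overall and in every industry group — no reversal.

Yes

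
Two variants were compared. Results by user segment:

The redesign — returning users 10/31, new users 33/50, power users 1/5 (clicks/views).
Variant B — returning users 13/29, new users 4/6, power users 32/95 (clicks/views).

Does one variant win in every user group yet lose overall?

Yes

Returning users: the redesign 10/31 = 32.3%, Variant B 13/29 = 44.8% → Variant B
New users: the redesign 33/50 = 66.0%, Variant B 4/6 = 66.7% → Variant B
Power users: the redesign 1/5 = 20.0%, Variant B 32/95 = 33.7% → Variant B
Overall: the redesign 44/86 = 51.2%, Variant B 49/130 = 37.7% → the redesign
Variant B wins each user group but the redesign wins overall — the comparison reverses. Variant B's views skew toward power users, which has a lower base rate.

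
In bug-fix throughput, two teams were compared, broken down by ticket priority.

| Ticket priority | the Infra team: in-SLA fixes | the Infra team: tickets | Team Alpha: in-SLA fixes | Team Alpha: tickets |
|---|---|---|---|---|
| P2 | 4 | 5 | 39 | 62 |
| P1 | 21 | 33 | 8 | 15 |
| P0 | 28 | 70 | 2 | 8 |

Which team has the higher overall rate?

Team Alpha

P2: the Infra team 4/5 = 80.0%, Team Alpha 39/62 = 62.9% → the Infra team
P1: the Infra team 21/33 = 63.6%, Team Alpha 8/15 = 53.3% → the Infra team
P0: the Infra team 28/70 = 40.0%, Team Alpha 2/8 = 25.0% → the Infra team
Overall: the Infra team 53/108 = 49.1%, Team Alpha 49/85 = 57.6% → Team Alpha
(The Infra team wins every ticket group but Team Alpha wins overall — the Infra team's tickets skew toward the low-rate P0 group.)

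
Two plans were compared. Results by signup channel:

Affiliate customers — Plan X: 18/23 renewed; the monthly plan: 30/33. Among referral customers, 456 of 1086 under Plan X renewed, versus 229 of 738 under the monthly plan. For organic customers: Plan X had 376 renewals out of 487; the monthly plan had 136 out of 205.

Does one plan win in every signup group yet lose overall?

Affiliate: Plan X 18/23 = 78.3%, the monthly plan 30/33 = 90.9% → the monthly plan
Referral: Plan X 456/1086 = 42.0%, the monthly plan 229/738 = 31.0% → Plan X
Organic: Plan X 376/487 = 77.2%, the monthly plan 136/205 = 66.3% → Plan X
Overall: Plan X 850/1596 = 53.3%, the monthly plan 395/976 = 40.5% → Plan X
Neither sweeps: Plan X wins 2 of 3 groups, the monthly plan wins 1. Plan X wins overall but not every group — no Simpson reversal.

No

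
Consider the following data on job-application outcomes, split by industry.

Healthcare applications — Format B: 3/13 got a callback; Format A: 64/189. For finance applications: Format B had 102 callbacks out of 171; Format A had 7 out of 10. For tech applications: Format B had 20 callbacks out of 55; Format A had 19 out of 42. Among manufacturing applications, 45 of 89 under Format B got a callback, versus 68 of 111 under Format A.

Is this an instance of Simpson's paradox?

Yes

Healthcare: Format B 3/13 = 23.1%, Format A 64/189 = 33.9% → Format A
Finance: Format B 102/171 = 59.6%, Format A 7/10 = 70.0% → Format A
Tech: Format B 20/55 = 36.4%, Format A 19/42 = 45.2% → Format A
Manufacturing: Format B 45/89 = 50.6%, Format A 68/111 = 61.3% → Format A
Overall: Format B 170/328 = 51.8%, Format A 158/352 = 44.9% → Format B
Format A wins each industry group but Format B wins overall — the comparison reverses. Format A's applications skew toward healthcare, which has a lower base rate.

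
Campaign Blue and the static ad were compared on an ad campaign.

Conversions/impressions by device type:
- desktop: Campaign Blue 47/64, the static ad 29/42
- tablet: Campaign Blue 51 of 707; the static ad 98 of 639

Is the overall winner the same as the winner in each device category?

No

Desktop: Campaign Blue 47/64 = 73.4%, the static ad 29/42 = 69.0% → Campaign Blue
Tablet: Campaign Blue 51/707 = 7.2%, the static ad 98/639 = 15.3% → the static ad
Overall: Campaign Blue 98/771 = 12.7%, the static ad 127/681 = 18.6% → the static ad
Neither sweeps: Campaign Blue wins 1 of 2 groups, the static ad wins 1. The static ad wins overall but not every group — no Simpson reversal.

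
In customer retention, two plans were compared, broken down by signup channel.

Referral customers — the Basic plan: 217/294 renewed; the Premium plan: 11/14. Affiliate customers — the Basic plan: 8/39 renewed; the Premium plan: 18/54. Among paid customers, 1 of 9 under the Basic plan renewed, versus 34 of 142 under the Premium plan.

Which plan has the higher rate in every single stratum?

Referral: the Basic plan 217/294 = 73.8%, the Premium plan 11/14 = 78.6% → the Premium plan
Affiliate: the Basic plan 8/39 = 20.5%, the Premium plan 18/54 = 33.3% → the Premium plan
Paid: the Basic plan 1/9 = 11.1%, the Premium plan 34/142 = 23.9% → the Premium plan
The Premium plan has the higher rate in all 3 groups.

the Premium plan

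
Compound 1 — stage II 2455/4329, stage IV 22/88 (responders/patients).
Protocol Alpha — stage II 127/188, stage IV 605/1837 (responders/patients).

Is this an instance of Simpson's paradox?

Stage II: Compound 1 2455/4329 = 56.7%, Protocol Alpha 127/188 = 67.6% → Protocol Alpha
Stage IV: Compound 1 22/88 = 25.0%, Protocol Alpha 605/1837 = 32.9% → Protocol Alpha
Overall: Compound 1 2477/4417 = 56.1%, Protocol Alpha 732/2025 = 36.1% → Compound 1
Protocol Alpha wins each disease group but Compound 1 wins overall — the comparison reverses. Protocol Alpha's patients skew toward stage IV, which has a lower base rate.

Yes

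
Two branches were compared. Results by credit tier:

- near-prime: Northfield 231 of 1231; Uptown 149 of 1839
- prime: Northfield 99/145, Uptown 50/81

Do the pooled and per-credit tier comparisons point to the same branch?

Near-prime: Northfield 231/1231 = 18.8%, Uptown 149/1839 = 8.1% → Northfield
Prime: Northfield 99/145 = 68.3%, Uptown 50/81 = 61.7% → Northfield
Overall: Northfield 330/1376 = 24.0%, Uptown 199/1920 = 10.4% → Northfield
Northfield wins overall and in every credit group — no reversal.

Yes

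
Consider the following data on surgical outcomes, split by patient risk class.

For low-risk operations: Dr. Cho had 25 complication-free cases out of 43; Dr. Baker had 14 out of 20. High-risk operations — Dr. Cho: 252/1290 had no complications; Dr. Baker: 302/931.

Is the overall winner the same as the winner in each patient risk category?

Yes

Low-risk: Dr. Cho 25/43 = 58.1%, Dr. Baker 14/20 = 70.0% → Dr. Baker
High-risk: Dr. Cho 252/1290 = 19.5%, Dr. Baker 302/931 = 32.4% → Dr. Baker
Overall: Dr. Cho 277/1333 = 20.8%, Dr. Baker 316/951 = 33.2% → Dr. Baker
Dr. Baker wins overall and in every patient risk group — no reversal.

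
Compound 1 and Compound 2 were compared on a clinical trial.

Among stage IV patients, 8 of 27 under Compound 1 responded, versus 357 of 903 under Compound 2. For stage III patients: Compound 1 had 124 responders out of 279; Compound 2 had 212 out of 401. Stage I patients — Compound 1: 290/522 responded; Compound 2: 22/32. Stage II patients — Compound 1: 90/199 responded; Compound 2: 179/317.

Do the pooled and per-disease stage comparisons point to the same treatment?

Stage IV: Compound 1 8/27 = 29.6%, Compound 2 357/903 = 39.5% → Compound 2
Stage III: Compound 1 124/279 = 44.4%, Compound 2 212/401 = 52.9% → Compound 2
Stage I: Compound 1 290/522 = 55.6%, Compound 2 22/32 = 68.8% → Compound 2
Stage II: Compound 1 90/199 = 45.2%, Compound 2 179/317 = 56.5% → Compound 2
Overall: Compound 1 512/1027 = 49.9%, Compound 2 770/1653 = 46.6% → Compound 1
Compound 2 wins each disease group but Compound 1 wins overall — the comparison reverses. Compound 2's patients skew toward stage IV, which has a lower base rate.

No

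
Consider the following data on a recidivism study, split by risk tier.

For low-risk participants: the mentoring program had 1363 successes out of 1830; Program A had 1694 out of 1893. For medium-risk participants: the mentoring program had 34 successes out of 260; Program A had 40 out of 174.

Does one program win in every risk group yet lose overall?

Low-risk: the mentoring program 1363/1830 = 74.5%, Program A 1694/1893 = 89.5% → Program A
Medium-risk: the mentoring program 34/260 = 13.1%, Program A 40/174 = 23.0% → Program A
Overall: the mentoring program 1397/2090 = 66.8%, Program A 1734/2067 = 83.9% → Program A
Program A wins overall and in every risk group — no reversal.

No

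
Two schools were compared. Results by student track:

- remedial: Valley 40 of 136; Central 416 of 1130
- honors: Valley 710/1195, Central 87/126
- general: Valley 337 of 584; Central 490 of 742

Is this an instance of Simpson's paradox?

Remedial: Valley 40/136 = 29.4%, Central 416/1130 = 36.8% → Central
Honors: Valley 710/1195 = 59.4%, Central 87/126 = 69.0% → Central
General: Valley 337/584 = 57.7%, Central 490/742 = 66.0% → Central
Overall: Valley 1087/1915 = 56.8%, Central 993/1998 = 49.7% → Valley
Central wins each student group but Valley wins overall — the comparison reverses. Central's students skew toward remedial, which has a lower base rate.

Yes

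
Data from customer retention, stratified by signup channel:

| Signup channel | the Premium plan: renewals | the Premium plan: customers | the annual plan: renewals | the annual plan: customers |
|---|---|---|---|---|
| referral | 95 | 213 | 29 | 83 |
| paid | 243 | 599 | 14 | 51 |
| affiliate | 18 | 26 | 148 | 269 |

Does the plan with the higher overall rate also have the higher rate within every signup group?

Referral: the Premium plan 95/213 = 44.6%, the annual plan 29/83 = 34.9% → the Premium plan
Paid: the Premium plan 243/599 = 40.6%, the annual plan 14/51 = 27.5% → the Premium plan
Affiliate: the Premium plan 18/26 = 69.2%, the annual plan 148/269 = 55.0% → the Premium plan
Overall: the Premium plan 356/838 = 42.5%, the annual plan 191/403 = 47.4% → the annual plan
The Premium plan wins each signup group but the annual plan wins overall — the comparison reverses. The Premium plan's customers skew toward paid, which has a lower base rate.

No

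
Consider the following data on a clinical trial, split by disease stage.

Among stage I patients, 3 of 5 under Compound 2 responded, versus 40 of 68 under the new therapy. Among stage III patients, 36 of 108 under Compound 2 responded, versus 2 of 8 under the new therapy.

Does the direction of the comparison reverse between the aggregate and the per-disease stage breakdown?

Yes

Stage I: Compound 2 3/5 = 60.0%, the new therapy 40/68 = 58.8% → Compound 2
Stage III: Compound 2 36/108 = 33.3%, the new therapy 2/8 = 25.0% → Compound 2
Overall: Compound 2 39/113 = 34.5%, the new therapy 42/76 = 55.3% → the new therapy
Compound 2 wins each disease group but the new therapy wins overall — the comparison reverses. Compound 2's patients skew toward stage III, which has a lower base rate.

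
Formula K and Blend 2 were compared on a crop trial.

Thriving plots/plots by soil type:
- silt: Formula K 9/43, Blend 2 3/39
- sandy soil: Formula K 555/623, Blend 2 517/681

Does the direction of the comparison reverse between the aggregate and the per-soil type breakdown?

No

Silt: Formula K 9/43 = 20.9%, Blend 2 3/39 = 7.7% → Formula K
Sandy soil: Formula K 555/623 = 89.1%, Blend 2 517/681 = 75.9% → Formula K
Overall: Formula K 564/666 = 84.7%, Blend 2 520/720 = 72.2% → Formula K
Formula K wins overall and in every soil group — no reversal.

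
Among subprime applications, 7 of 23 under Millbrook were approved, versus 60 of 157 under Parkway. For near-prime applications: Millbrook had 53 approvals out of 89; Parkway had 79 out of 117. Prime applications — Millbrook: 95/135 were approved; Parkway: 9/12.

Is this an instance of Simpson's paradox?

Yes

Subprime: Millbrook 7/23 = 30.4%, Parkway 60/157 = 38.2% → Parkway
Near-prime: Millbrook 53/89 = 59.6%, Parkway 79/117 = 67.5% → Parkway
Prime: Millbrook 95/135 = 70.4%, Parkway 9/12 = 75.0% → Parkway
Overall: Millbrook 155/247 = 62.8%, Parkway 148/286 = 51.7% → Millbrook
Parkway wins each credit group but Millbrook wins overall — the comparison reverses. Parkway's applications skew toward subprime, which has a lower base rate.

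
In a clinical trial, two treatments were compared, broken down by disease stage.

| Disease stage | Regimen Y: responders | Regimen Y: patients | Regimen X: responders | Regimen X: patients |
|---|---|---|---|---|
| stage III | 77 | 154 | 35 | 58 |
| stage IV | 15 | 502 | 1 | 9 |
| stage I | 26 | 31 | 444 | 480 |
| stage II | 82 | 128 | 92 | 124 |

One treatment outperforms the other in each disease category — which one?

Stage III: Regimen Y 77/154 = 50.0%, Regimen X 35/58 = 60.3% → Regimen X
Stage IV: Regimen Y 15/502 = 3.0%, Regimen X 1/9 = 11.1% → Regimen X
Stage I: Regimen Y 26/31 = 83.9%, Regimen X 444/480 = 92.5% → Regimen X
Stage II: Regimen Y 82/128 = 64.1%, Regimen X 92/124 = 74.2% → Regimen X
Regimen X has the higher rate in all 4 groups.

Regimen X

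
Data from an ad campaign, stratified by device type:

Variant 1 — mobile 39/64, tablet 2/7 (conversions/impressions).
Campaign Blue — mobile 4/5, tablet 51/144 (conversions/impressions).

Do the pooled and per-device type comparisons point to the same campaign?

Mobile: Variant 1 39/64 = 60.9%, Campaign Blue 4/5 = 80.0% → Campaign Blue
Tablet: Variant 1 2/7 = 28.6%, Campaign Blue 51/144 = 35.4% → Campaign Blue
Overall: Variant 1 41/71 = 57.7%, Campaign Blue 55/149 = 36.9% → Variant 1
Campaign Blue wins each device group but Variant 1 wins overall — the comparison reverses. Campaign Blue's impressions skew toward tablet, which has a lower base rate.

No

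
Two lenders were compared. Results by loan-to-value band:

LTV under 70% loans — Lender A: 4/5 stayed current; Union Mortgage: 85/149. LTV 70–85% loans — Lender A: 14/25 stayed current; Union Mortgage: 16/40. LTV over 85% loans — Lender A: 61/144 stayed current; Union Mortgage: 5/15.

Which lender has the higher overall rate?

LTV under 70%: Lender A 4/5 = 80.0%, Union Mortgage 85/149 = 57.0% → Lender A
LTV 70–85%: Lender A 14/25 = 56.0%, Union Mortgage 16/40 = 40.0% → Lender A
LTV over 85%: Lender A 61/144 = 42.4%, Union Mortgage 5/15 = 33.3% → Lender A
Overall: Lender A 79/174 = 45.4%, Union Mortgage 106/204 = 52.0% → Union Mortgage
(Lender A wins every loan-to-value group but Union Mortgage wins overall — Lender A's loans skew toward the low-rate LTV over 85% group.)

Union Mortgage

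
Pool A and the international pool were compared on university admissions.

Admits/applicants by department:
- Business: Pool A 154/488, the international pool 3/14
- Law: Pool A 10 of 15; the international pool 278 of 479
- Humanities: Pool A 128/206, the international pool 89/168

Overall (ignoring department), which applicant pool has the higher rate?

the international pool

Business: Pool A 154/488 = 31.6%, the international pool 3/14 = 21.4% → Pool A
Law: Pool A 10/15 = 66.7%, the international pool 278/479 = 58.0% → Pool A
Humanities: Pool A 128/206 = 62.1%, the international pool 89/168 = 53.0% → Pool A
Overall: Pool A 292/709 = 41.2%, the international pool 370/661 = 56.0% → the international pool
(Pool A wins every department group but the international pool wins overall — Pool A's applicants skew toward the low-rate Business group.)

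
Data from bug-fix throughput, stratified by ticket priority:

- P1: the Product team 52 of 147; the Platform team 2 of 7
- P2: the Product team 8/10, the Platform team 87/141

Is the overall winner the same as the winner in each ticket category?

P1: the Product team 52/147 = 35.4%, the Platform team 2/7 = 28.6% → the Product team
P2: the Product team 8/10 = 80.0%, the Platform team 87/141 = 61.7% → the Product team
Overall: the Product team 60/157 = 38.2%, the Platform team 89/148 = 60.1% → the Platform team
The Product team wins each ticket group but the Platform team wins overall — the comparison reverses. The Product team's tickets skew toward P1, which has a lower base rate.

No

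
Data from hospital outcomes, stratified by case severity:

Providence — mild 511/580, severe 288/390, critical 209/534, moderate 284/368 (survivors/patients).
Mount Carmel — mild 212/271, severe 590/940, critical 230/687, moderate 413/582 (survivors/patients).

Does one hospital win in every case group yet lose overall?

Mild: Providence 511/580 = 88.1%, Mount Carmel 212/271 = 78.2% → Providence
Severe: Providence 288/390 = 73.8%, Mount Carmel 590/940 = 62.8% → Providence
Critical: Providence 209/534 = 39.1%, Mount Carmel 230/687 = 33.5% → Providence
Moderate: Providence 284/368 = 77.2%, Mount Carmel 413/582 = 71.0% → Providence
Overall: Providence 1292/1872 = 69.0%, Mount Carmel 1445/2480 = 58.3% → Providence
Providence wins overall and in every case group — no reversal.

No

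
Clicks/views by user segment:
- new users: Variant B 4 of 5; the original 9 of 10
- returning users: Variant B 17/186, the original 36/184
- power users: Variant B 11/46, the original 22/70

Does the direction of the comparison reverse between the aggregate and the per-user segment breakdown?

New users: Variant B 4/5 = 80.0%, the original 9/10 = 90.0% → the original
Returning users: Variant B 17/186 = 9.1%, the original 36/184 = 19.6% → the original
Power users: Variant B 11/46 = 23.9%, the original 22/70 = 31.4% → the original
Overall: Variant B 32/237 = 13.5%, the original 67/264 = 25.4% → the original
The original wins overall and in every user group — no reversal.

No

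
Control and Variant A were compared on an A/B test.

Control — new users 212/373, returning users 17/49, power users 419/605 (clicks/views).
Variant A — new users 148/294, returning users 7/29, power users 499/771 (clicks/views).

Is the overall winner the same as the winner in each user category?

Yes

New users: Control 212/373 = 56.8%, Variant A 148/294 = 50.3% → Control
Returning users: Control 17/49 = 34.7%, Variant A 7/29 = 24.1% → Control
Power users: Control 419/605 = 69.3%, Variant A 499/771 = 64.7% → Control
Overall: Control 648/1027 = 63.1%, Variant A 654/1094 = 59.8% → Control
Control wins overall and in every user group — no reversal.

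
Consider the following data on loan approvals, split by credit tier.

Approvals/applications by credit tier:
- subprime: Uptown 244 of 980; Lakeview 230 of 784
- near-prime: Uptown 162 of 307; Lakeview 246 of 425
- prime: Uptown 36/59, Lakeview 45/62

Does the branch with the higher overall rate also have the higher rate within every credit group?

Yes

Subprime: Uptown 244/980 = 24.9%, Lakeview 230/784 = 29.3% → Lakeview
Near-prime: Uptown 162/307 = 52.8%, Lakeview 246/425 = 57.9% → Lakeview
Prime: Uptown 36/59 = 61.0%, Lakeview 45/62 = 72.6% → Lakeview
Overall: Uptown 442/1346 = 32.8%, Lakeview 521/1271 = 41.0% → Lakeview
Lakeview wins overall and in every credit group — no reversal.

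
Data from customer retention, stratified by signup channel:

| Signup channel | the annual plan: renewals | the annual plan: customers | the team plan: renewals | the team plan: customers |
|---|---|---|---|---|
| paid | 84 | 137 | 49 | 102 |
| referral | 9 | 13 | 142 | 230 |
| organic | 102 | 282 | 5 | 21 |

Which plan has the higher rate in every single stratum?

the annual plan

Paid: the annual plan 84/137 = 61.3%, the team plan 49/102 = 48.0% → the annual plan
Referral: the annual plan 9/13 = 69.2%, the team plan 142/230 = 61.7% → the annual plan
Organic: the annual plan 102/282 = 36.2%, the team plan 5/21 = 23.8% → the annual plan
The annual plan has the higher rate in all 3 groups.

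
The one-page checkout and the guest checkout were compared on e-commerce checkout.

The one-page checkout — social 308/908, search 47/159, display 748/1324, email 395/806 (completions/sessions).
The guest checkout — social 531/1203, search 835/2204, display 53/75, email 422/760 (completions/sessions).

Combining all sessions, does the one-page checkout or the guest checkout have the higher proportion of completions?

Social: the one-page checkout 308/908 = 33.9%, the guest checkout 531/1203 = 44.1% → the guest checkout
Search: the one-page checkout 47/159 = 29.6%, the guest checkout 835/2204 = 37.9% → the guest checkout
Display: the one-page checkout 748/1324 = 56.5%, the guest checkout 53/75 = 70.7% → the guest checkout
Email: the one-page checkout 395/806 = 49.0%, the guest checkout 422/760 = 55.5% → the guest checkout
Overall: the one-page checkout 1498/3197 = 46.9%, the guest checkout 1841/4242 = 43.4% → the one-page checkout
(The guest checkout wins every traffic group but the one-page checkout wins overall — the guest checkout's sessions skew toward the low-rate search group.)

the one-page checkout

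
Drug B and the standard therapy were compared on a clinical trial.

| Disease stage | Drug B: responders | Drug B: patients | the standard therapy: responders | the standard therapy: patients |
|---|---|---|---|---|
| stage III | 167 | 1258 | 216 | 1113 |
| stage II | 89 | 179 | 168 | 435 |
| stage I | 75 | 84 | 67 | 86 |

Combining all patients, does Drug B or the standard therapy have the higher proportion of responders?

the standard therapy

Stage III: Drug B 167/1258 = 13.3%, the standard therapy 216/1113 = 19.4% → the standard therapy
Stage II: Drug B 89/179 = 49.7%, the standard therapy 168/435 = 38.6% → Drug B
Stage I: Drug B 75/84 = 89.3%, the standard therapy 67/86 = 77.9% → Drug B
Overall: Drug B 331/1521 = 21.8%, the standard therapy 451/1634 = 27.6% → the standard therapy
(Neither sweeps every disease group, but the standard therapy has the higher pooled rate.)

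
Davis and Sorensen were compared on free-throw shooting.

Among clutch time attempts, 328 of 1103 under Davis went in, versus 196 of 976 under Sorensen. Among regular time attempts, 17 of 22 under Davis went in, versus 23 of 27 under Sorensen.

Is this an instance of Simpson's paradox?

Clutch time: Davis 328/1103 = 29.7%, Sorensen 196/976 = 20.1% → Davis
Regular time: Davis 17/22 = 77.3%, Sorensen 23/27 = 85.2% → Sorensen
Overall: Davis 345/1125 = 30.7%, Sorensen 219/1003 = 21.8% → Davis
Neither sweeps: Davis wins 1 of 2 groups, Sorensen wins 1. Davis wins overall but not every group — no Simpson reversal.

No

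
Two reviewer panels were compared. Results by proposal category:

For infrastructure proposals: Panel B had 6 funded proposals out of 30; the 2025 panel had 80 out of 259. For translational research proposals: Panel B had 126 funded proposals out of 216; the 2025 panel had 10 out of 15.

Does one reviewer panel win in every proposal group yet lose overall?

Infrastructure: Panel B 6/30 = 20.0%, the 2025 panel 80/259 = 30.9% → the 2025 panel
Translational research: Panel B 126/216 = 58.3%, the 2025 panel 10/15 = 66.7% → the 2025 panel
Overall: Panel B 132/246 = 53.7%, the 2025 panel 90/274 = 32.8% → Panel B
The 2025 panel wins each proposal group but Panel B wins overall — the comparison reverses. The 2025 panel's proposals skew toward infrastructure, which has a lower base rate.

Yes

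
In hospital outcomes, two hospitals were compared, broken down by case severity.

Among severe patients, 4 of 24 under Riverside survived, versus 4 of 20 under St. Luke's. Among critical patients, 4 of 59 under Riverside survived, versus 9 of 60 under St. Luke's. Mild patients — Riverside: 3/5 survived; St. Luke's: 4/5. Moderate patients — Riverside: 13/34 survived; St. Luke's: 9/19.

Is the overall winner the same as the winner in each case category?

Severe: Riverside 4/24 = 16.7%, St. Luke's 4/20 = 20.0% → St. Luke's
Critical: Riverside 4/59 = 6.8%, St. Luke's 9/60 = 15.0% → St. Luke's
Mild: Riverside 3/5 = 60.0%, St. Luke's 4/5 = 80.0% → St. Luke's
Moderate: Riverside 13/34 = 38.2%, St. Luke's 9/19 = 47.4% → St. Luke's
Overall: Riverside 24/122 = 19.7%, St. Luke's 26/104 = 25.0% → St. Luke's
St. Luke's wins overall and in every case group — no reversal.

Yes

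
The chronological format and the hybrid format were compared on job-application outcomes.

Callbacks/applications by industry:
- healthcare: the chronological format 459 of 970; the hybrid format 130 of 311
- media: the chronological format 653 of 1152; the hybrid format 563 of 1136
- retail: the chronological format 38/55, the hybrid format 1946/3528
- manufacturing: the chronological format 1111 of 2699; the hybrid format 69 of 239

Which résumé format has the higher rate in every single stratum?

Healthcare: the chronological format 459/970 = 47.3%, the hybrid format 130/311 = 41.8% → the chronological format
Media: the chronological format 653/1152 = 56.7%, the hybrid format 563/1136 = 49.6% → the chronological format
Retail: the chronological format 38/55 = 69.1%, the hybrid format 1946/3528 = 55.2% → the chronological format
Manufacturing: the chronological format 1111/2699 = 41.2%, the hybrid format 69/239 = 28.9% → the chronological format
The chronological format has the higher rate in all 4 groups.

the chronological format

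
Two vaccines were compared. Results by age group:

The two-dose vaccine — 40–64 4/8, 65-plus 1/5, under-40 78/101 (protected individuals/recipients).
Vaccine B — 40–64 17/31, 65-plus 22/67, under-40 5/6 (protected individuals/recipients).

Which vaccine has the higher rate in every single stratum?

40–64: the two-dose vaccine 4/8 = 50.0%, Vaccine B 17/31 = 54.8% → Vaccine B
65-plus: the two-dose vaccine 1/5 = 20.0%, Vaccine B 22/67 = 32.8% → Vaccine B
Under-40: the two-dose vaccine 78/101 = 77.2%, Vaccine B 5/6 = 83.3% → Vaccine B
Vaccine B has the higher rate in all 3 groups.

Vaccine B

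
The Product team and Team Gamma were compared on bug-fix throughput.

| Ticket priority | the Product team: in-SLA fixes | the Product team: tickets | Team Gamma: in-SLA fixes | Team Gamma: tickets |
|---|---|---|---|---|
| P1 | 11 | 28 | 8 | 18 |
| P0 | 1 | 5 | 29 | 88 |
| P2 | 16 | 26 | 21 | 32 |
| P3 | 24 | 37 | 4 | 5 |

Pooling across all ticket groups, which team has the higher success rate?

P1: the Product team 11/28 = 39.3%, Team Gamma 8/18 = 44.4% → Team Gamma
P0: the Product team 1/5 = 20.0%, Team Gamma 29/88 = 33.0% → Team Gamma
P2: the Product team 16/26 = 61.5%, Team Gamma 21/32 = 65.6% → Team Gamma
P3: the Product team 24/37 = 64.9%, Team Gamma 4/5 = 80.0% → Team Gamma
Overall: the Product team 52/96 = 54.2%, Team Gamma 62/143 = 43.4% → the Product team
(Team Gamma wins every ticket group but the Product team wins overall — Team Gamma's tickets skew toward the low-rate P0 group.)

the Product team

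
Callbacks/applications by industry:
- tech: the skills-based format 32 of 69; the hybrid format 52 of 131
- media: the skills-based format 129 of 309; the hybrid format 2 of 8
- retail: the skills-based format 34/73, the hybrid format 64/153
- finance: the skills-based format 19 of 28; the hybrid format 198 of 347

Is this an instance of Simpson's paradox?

Tech: the skills-based format 32/69 = 46.4%, the hybrid format 52/131 = 39.7% → the skills-based format
Media: the skills-based format 129/309 = 41.7%, the hybrid format 2/8 = 25.0% → the skills-based format
Retail: the skills-based format 34/73 = 46.6%, the hybrid format 64/153 = 41.8% → the skills-based format
Finance: the skills-based format 19/28 = 67.9%, the hybrid format 198/347 = 57.1% → the skills-based format
Overall: the skills-based format 214/479 = 44.7%, the hybrid format 316/639 = 49.5% → the hybrid format
The skills-based format wins each industry group but the hybrid format wins overall — the comparison reverses. The skills-based format's applications skew toward media, which has a lower base rate.

Yes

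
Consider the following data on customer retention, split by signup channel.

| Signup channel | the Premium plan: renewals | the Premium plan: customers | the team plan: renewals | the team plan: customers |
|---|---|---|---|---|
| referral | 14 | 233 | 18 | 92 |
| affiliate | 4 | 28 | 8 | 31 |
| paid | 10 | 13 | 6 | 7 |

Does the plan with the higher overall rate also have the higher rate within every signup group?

Referral: the Premium plan 14/233 = 6.0%, the team plan 18/92 = 19.6% → the team plan
Affiliate: the Premium plan 4/28 = 14.3%, the team plan 8/31 = 25.8% → the team plan
Paid: the Premium plan 10/13 = 76.9%, the team plan 6/7 = 85.7% → the team plan
Overall: the Premium plan 28/274 = 10.2%, the team plan 32/130 = 24.6% → the team plan
The team plan wins overall and in every signup group — no reversal.

Yes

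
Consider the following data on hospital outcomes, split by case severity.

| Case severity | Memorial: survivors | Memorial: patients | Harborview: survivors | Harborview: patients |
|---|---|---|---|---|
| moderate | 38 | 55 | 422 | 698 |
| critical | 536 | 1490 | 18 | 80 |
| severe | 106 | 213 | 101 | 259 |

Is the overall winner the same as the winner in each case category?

Moderate: Memorial 38/55 = 69.1%, Harborview 422/698 = 60.5% → Memorial
Critical: Memorial 536/1490 = 36.0%, Harborview 18/80 = 22.5% → Memorial
Severe: Memorial 106/213 = 49.8%, Harborview 101/259 = 39.0% → Memorial
Overall: Memorial 680/1758 = 38.7%, Harborview 541/1037 = 52.2% → Harborview
Memorial wins each case group but Harborview wins overall — the comparison reverses. Memorial's patients skew toward critical, which has a lower base rate.

No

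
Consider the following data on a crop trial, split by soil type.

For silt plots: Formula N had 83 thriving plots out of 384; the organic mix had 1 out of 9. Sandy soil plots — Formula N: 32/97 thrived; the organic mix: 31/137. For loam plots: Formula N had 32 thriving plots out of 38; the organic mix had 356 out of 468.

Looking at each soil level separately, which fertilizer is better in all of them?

Formula N

Silt: Formula N 83/384 = 21.6%, the organic mix 1/9 = 11.1% → Formula N
Sandy soil: Formula N 32/97 = 33.0%, the organic mix 31/137 = 22.6% → Formula N
Loam: Formula N 32/38 = 84.2%, the organic mix 356/468 = 76.1% → Formula N
Formula N has the higher rate in all 3 groups.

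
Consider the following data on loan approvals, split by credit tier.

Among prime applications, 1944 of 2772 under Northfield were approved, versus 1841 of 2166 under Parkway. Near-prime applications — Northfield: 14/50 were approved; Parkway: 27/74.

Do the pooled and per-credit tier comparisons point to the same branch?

Yes

Prime: Northfield 1944/2772 = 70.1%, Parkway 1841/2166 = 85.0% → Parkway
Near-prime: Northfield 14/50 = 28.0%, Parkway 27/74 = 36.5% → Parkway
Overall: Northfield 1958/2822 = 69.4%, Parkway 1868/2240 = 83.4% → Parkway
Parkway wins overall and in every credit group — no reversal.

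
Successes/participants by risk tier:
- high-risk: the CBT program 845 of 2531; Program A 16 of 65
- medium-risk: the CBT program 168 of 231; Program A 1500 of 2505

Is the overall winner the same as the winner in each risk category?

High-risk: the CBT program 845/2531 = 33.4%, Program A 16/65 = 24.6% → the CBT program
Medium-risk: the CBT program 168/231 = 72.7%, Program A 1500/2505 = 59.9% → the CBT program
Overall: the CBT program 1013/2762 = 36.7%, Program A 1516/2570 = 59.0% → Program A
The CBT program wins each risk group but Program A wins overall — the comparison reverses. The CBT program's participants skew toward high-risk, which has a lower base rate.

No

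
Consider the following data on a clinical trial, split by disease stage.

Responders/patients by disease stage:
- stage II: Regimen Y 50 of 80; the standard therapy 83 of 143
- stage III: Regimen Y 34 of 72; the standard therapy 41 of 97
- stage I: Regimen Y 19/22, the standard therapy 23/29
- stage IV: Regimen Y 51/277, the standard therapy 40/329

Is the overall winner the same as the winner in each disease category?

Stage II: Regimen Y 50/80 = 62.5%, the standard therapy 83/143 = 58.0% → Regimen Y
Stage III: Regimen Y 34/72 = 47.2%, the standard therapy 41/97 = 42.3% → Regimen Y
Stage I: Regimen Y 19/22 = 86.4%, the standard therapy 23/29 = 79.3% → Regimen Y
Stage IV: Regimen Y 51/277 = 18.4%, the standard therapy 40/329 = 12.2% → Regimen Y
Overall: Regimen Y 154/451 = 34.1%, the standard therapy 187/598 = 31.3% → Regimen Y
Regimen Y wins overall and in every disease group — no reversal.

Yes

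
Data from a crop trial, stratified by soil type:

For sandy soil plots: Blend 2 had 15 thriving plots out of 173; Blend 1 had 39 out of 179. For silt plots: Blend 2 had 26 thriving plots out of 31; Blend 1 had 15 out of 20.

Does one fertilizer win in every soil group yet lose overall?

Sandy soil: Blend 2 15/173 = 8.7%, Blend 1 39/179 = 21.8% → Blend 1
Silt: Blend 2 26/31 = 83.9%, Blend 1 15/20 = 75.0% → Blend 2
Overall: Blend 2 41/204 = 20.1%, Blend 1 54/199 = 27.1% → Blend 1
Neither sweeps: Blend 2 wins 1 of 2 groups, Blend 1 wins 1. Blend 1 wins overall but not every group — no Simpson reversal.

No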